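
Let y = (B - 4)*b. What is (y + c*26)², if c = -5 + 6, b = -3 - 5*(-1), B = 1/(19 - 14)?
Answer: 8464/25 ≈ 338.56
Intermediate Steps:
B = ⅕ (B = 1/5 = ⅕ ≈ 0.20000)
b = 2 (b = -3 + 5 = 2)
c = 1
y = -38/5 (y = (⅕ - 4)*2 = -19/5*2 = -38/5 ≈ -7.6000)
(y + c*26)² = (-38/5 + 1*26)² = (-38/5 + 26)² = (92/5)² = 8464/25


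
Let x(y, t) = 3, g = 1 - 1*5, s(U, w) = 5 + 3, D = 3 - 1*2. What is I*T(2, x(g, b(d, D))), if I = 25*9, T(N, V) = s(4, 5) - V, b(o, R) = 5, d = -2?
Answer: 1125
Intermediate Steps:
D = 1 (D = 3 - 2 = 1)
s(U, w) = 8
g = -4 (g = 1 - 5 = -4)
T(N, V) = 8 - V
I = 225
I*T(2, x(g, b(d, D))) = 225*(8 - 1*3) = 225*(8 - 3) = 225*5 = 1125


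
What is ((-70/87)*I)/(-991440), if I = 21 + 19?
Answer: 35/1078191 ≈ 3.2462e-5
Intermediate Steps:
I = 40
((-70/87)*I)/(-991440) = ((-70/87)*40)/(-991440) = (((1/87)*(-70))*40)*(-1/991440) = -70/87*40*(-1/991440) = -2800/87*(-1/991440) = 35/1078191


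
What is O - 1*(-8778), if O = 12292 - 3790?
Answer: 17280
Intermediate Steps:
O = 8502
O - 1*(-8778) = 8502 - 1*(-8778) = 8502 + 8778 = 17280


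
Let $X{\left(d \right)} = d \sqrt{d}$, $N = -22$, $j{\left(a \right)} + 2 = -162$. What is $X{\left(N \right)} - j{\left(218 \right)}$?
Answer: $164 - 22 i \sqrt{22} \approx 164.0 - 103.19 i$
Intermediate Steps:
$j{\left(a \right)} = -164$ ($j{\left(a \right)} = -2 - 162 = -164$)
$X{\left(d \right)} = d^{\frac{3}{2}}$
$X{\left(N \right)} - j{\left(218 \right)} = \left(-22\right)^{\frac{3}{2}} - -164 = - 22 i \sqrt{22} + 164 = 164 - 22 i \sqrt{22}$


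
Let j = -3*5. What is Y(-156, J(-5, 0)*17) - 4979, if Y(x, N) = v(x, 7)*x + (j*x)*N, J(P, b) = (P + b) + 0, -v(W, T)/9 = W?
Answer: -422903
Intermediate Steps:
v(W, T) = -9*W
j = -15
J(P, b) = P + b
Y(x, N) = -9*x**2 - 15*N*x (Y(x, N) = (-9*x)*x + (-15*x)*N = -9*x**2 - 15*N*x)
Y(-156, J(-5, 0)*17) - 4979 = 3*(-156)*(-5*(-5 + 0)*17 - 3*(-156)) - 4979 = 3*(-156)*(-(-25)*17 + 468) - 4979 = 3*(-156)*(-5*(-85) + 468) - 4979 = 3*(-156)*(425 + 468) - 4979 = 3*(-156)*893 - 4979 = -417924 - 4979 = -422903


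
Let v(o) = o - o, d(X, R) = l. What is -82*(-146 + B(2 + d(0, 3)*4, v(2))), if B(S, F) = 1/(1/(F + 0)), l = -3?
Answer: 11972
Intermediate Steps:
d(X, R) = -3
v(o) = 0
B(S, F) = F (B(S, F) = 1/(1/F) = F)
-82*(-146 + B(2 + d(0, 3)*4, v(2))) = -82*(-146 + 0) = -82*(-146) = 11972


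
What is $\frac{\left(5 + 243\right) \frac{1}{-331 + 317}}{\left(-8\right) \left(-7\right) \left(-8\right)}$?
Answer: $\frac{31}{784} \approx 0.039541$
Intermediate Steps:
$\frac{\left(5 + 243\right) \frac{1}{-331 + 317}}{\left(-8\right) \left(-7\right) \left(-8\right)} = \frac{248 \frac{1}{-14}}{56 \left(-8\right)} = \frac{248 \left(- \frac{1}{14}\right)}{-448} = \left(- \frac{124}{7}\right) \left(- \frac{1}{448}\right) = \frac{31}{784}$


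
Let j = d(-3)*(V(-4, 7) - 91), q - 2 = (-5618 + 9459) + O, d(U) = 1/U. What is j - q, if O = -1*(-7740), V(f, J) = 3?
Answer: -34661/3 ≈ -11554.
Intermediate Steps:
O = 7740
q = 11583 (q = 2 + ((-5618 + 9459) + 7740) = 2 + (3841 + 7740) = 2 + 11581 = 11583)
j = 88/3 (j = (3 - 91)/(-3) = -1/3*(-88) = 88/3 ≈ 29.333)
j - q = 88/3 - 1*11583 = 88/3 - 11583 = -34661/3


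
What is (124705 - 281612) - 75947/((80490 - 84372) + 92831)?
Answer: -13956796690/88949 ≈ -1.5691e+5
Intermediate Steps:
(124705 - 281612) - 75947/((80490 - 84372) + 92831) = -156907 - 75947/(-3882 + 92831) = -156907 - 75947/88949 = -13956796690/88949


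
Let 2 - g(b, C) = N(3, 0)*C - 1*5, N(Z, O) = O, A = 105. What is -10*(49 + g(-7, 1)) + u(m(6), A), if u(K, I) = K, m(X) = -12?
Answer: -572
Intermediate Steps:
g(b, C) = 7 (g(b, C) = 2 - (0*C - 1*5) = 2 - (0 - 5) = 2 - 1*(-5) = 2 + 5 = 7)
-10*(49 + g(-7, 1)) + u(m(6), A) = -10*(49 + 7) - 12 = -10*56 - 12 = -560 - 12 = -572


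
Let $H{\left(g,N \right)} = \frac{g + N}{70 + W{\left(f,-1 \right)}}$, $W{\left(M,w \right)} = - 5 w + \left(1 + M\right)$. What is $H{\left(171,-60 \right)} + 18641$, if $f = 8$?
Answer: $\frac{521985}{28} \approx 18642.0$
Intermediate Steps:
$W{\left(M,w \right)} = 1 + M - 5 w$
$H{\left(g,N \right)} = \frac{N}{84} + \frac{g}{84}$ ($H{\left(g,N \right)} = \frac{g + N}{70 + \left(1 + 8 - -5\right)} = \frac{N + g}{70 + \left(1 + 8 + 5\right)} = \frac{N + g}{70 + 14} = \frac{N + g}{84} = \left(N + g\right) \frac{1}{84} = \frac{N}{84} + \frac{g}{84}$)
$H{\left(171,-60 \right)} + 18641 = \left(\frac{1}{84} \left(-60\right) + \frac{1}{84} \cdot 171\right) + 18641 = \left(- \frac{5}{7} + \frac{57}{28}\right) + 18641 = \frac{37}{28} + 18641 = \frac{521985}{28}$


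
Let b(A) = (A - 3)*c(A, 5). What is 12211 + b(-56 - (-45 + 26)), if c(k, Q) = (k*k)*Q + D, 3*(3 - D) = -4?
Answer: -785287/3 ≈ -2.6176e+5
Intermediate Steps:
D = 13/3 (D = 3 - 1/3*(-4) = 3 + 4/3 = 13/3 ≈ 4.3333)
c(k, Q) = 13/3 + Q*k**2 (c(k, Q) = (k*k)*Q + 13/3 = k**2*Q + 13/3 = Q*k**2 + 13/3 = 13/3 + Q*k**2)
b(A) = (-3 + A)*(13/3 + 5*A**2) (b(A) = (A - 3)*(13/3 + 5*A**2) = (-3 + A)*(13/3 + 5*A**2))
12211 + b(-56 - (-45 + 26)) = 12211 + (-3 + (-56 - (-45 + 26)))*(13 + 15*(-56 - (-45 + 26))**2)/3 = 12211 + (-3 + (-56 - 1*(-19)))*(13 + 15*(-56 - 1*(-19))**2)/3 = 12211 + (-3 + (-56 + 19))*(13 + 15*(-56 + 19)**2)/3 = 12211 + (-3 - 37)*(13 + 15*(-37)**2)/3 = 12211 + (1/3)*(-40)*(13 + 15*1369) = 12211 + (1/3)*(-40)*(13 + 20535) = 12211 + (1/3)*(-40)*20548 = 12211 - 821920/3 = -785287/3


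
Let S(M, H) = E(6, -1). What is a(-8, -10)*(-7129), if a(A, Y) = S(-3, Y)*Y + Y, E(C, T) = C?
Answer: 499030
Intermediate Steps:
S(M, H) = 6
a(A, Y) = 7*Y (a(A, Y) = 6*Y + Y = 7*Y)
a(-8, -10)*(-7129) = (7*(-10))*(-7129) = -70*(-7129) = 499030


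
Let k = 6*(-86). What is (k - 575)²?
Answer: 1190281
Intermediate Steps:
k = -516
(k - 575)² = (-516 - 575)² = (-1091)² = 1190281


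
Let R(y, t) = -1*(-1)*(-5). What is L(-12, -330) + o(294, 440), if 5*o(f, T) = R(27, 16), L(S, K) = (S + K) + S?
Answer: -355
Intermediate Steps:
L(S, K) = K + 2*S (L(S, K) = (K + S) + S = K + 2*S)
R(y, t) = -5 (R(y, t) = 1*(-5) = -5)
o(f, T) = -1 (o(f, T) = (1/5)*(-5) = -1)
L(-12, -330) + o(294, 440) = (-330 + 2*(-12)) - 1 = (-330 - 24) - 1 = -354 - 1 = -355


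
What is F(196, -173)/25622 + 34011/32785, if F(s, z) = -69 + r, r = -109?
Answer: 432797056/420008635 ≈ 1.0304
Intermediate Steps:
F(s, z) = -178 (F(s, z) = -69 - 109 = -178)
F(196, -173)/25622 + 34011/32785 = -178/25622 + 34011/32785 = -178*1/25622 + 34011*(1/32785) = -89/12811 + 34011/32785 = 432797056/420008635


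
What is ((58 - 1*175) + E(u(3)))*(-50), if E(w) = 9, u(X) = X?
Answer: 5400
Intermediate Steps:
((58 - 1*175) + E(u(3)))*(-50) = ((58 - 1*175) + 9)*(-50) = ((58 - 175) + 9)*(-50) = (-117 + 9)*(-50) = -108*(-50) = 5400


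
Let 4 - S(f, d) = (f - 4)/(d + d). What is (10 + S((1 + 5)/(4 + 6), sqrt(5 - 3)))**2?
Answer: 39489/200 + 119*sqrt(2)/5 ≈ 231.10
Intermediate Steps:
S(f, d) = 4 - (-4 + f)/(2*d) (S(f, d) = 4 - (f - 4)/(d + d) = 4 - (-4 + f)/(2*d))
(10 + S((1 + 5)/(4 + 6), sqrt(5 - 3)))**2 = (10 + (4 - (1 + 5)/(4 + 6) + 8*sqrt(5 - 3))/(2*(sqrt(5 - 3))))**2 = (10 + (4 - 6/10 + 8*sqrt(2))/(2*(sqrt(2))))**2 = (10 + (sqrt(2)/2)*(4 - 6/10 + 8*sqrt(2))/2)**2 = (10 + (sqrt(2)/2)*(4 - 1*3/5 + 8*sqrt(2))/2)**2 = (10 + (sqrt(2)/2)*(4 - 3/5 + 8*sqrt(2))/2)**2 = (10 + (sqrt(2)/2)*(17/5 + 8*sqrt(2))/2)**2 = (10 + sqrt(2)*(17/5 + 8*sqrt(2))/4)**2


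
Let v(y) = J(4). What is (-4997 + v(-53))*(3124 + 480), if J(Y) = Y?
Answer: -17994772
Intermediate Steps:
v(y) = 4
(-4997 + v(-53))*(3124 + 480) = (-4997 + 4)*(3124 + 480) = -4993*3604 = -17994772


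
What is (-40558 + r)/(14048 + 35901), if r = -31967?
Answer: -72525/49949 ≈ -1.4520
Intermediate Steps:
(-40558 + r)/(14048 + 35901) = (-40558 - 31967)/(14048 + 35901) = -72525/49949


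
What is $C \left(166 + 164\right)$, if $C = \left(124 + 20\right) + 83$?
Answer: $74910$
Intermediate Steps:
$C = 227$ ($C = 144 + 83 = 227$)
$C \left(166 + 164\right) = 227 \left(166 + 164\right) = 227 \cdot 330 = 74910$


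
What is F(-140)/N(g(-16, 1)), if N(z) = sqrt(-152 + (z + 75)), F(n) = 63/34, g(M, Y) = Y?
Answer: -63*I*sqrt(19)/1292 ≈ -0.21255*I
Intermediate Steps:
F(n) = 63/34 (F(n) = 63*(1/34) = 63/34)
N(z) = sqrt(-77 + z) (N(z) = sqrt(-152 + (75 + z)) = sqrt(-77 + z))
F(-140)/N(g(-16, 1)) = 63/(34*(sqrt(-77 + 1))) = 63/(34*(sqrt(-76))) = 63/(34*((2*I*sqrt(19)))) = 63*(-I*sqrt(19)/38)/34 = -63*I*sqrt(19)/1292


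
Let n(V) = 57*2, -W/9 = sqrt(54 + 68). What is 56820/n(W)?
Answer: 9470/19 ≈ 498.42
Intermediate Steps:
W = -9*sqrt(122) (W = -9*sqrt(54 + 68) = -9*sqrt(122) ≈ -99.408)
n(V) = 114
56820/n(W) = 56820/114 = 56820*(1/114) = 9470/19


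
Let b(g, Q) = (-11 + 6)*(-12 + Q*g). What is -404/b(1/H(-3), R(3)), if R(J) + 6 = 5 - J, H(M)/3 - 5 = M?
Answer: -606/95 ≈ -6.3789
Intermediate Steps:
H(M) = 15 + 3*M
R(J) = -1 - J (R(J) = -6 + (5 - J) = -1 - J)
b(g, Q) = 60 - 5*Q*g (b(g, Q) = -5*(-12 + Q*g) = 60 - 5*Q*g)
-404/b(1/H(-3), R(3)) = -404/(60 - 5*(-1 - 1*3)/(15 + 3*(-3))) = -404/(60 - 5*(-1 - 3)/(15 - 9)) = -404/(60 - 5*(-4)/6) = -404/(60 - 5*(-4)*1/6) = -404/(60 + 10/3) = -404/190/3 = -404*3/190 = -606/95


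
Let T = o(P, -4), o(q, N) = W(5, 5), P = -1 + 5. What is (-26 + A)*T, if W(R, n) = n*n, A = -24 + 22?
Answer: -700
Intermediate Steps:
P = 4
A = -2
W(R, n) = n**2
o(q, N) = 25 (o(q, N) = 5**2 = 25)
T = 25
(-26 + A)*T = (-26 - 2)*25 = -28*25 = -700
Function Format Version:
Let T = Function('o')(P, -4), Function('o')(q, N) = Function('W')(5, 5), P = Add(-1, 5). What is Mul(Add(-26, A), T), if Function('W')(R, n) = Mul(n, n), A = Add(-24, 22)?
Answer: -700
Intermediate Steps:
P = 4
A = -2
Function('W')(R, n) = Pow(n, 2)
Function('o')(q, N) = 25 (Function('o')(q, N) = Pow(5, 2) = 25)
T = 25
Mul(Add(-26, A), T) = Mul(Add(-26, -2), 25) = Mul(-28, 25) = -700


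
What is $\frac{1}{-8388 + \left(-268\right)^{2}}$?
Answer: $\frac{1}{63436} \approx 1.5764 \cdot 10^{-5}$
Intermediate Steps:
$\frac{1}{-8388 + \left(-268\right)^{2}} = \frac{1}{-8388 + 71824} = \frac{1}{63436}$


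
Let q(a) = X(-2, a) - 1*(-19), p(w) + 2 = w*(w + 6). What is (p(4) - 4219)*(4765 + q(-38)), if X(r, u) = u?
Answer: -19843026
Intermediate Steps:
p(w) = -2 + w*(6 + w) (p(w) = -2 + w*(w + 6) = -2 + w*(6 + w))
q(a) = 19 + a (q(a) = a - 1*(-19) = a + 19 = 19 + a)
(p(4) - 4219)*(4765 + q(-38)) = ((-2 + 4² + 6*4) - 4219)*(4765 + (19 - 38)) = ((-2 + 16 + 24) - 4219)*(4765 - 19) = (38 - 4219)*4746 = -4181*4746 = -19843026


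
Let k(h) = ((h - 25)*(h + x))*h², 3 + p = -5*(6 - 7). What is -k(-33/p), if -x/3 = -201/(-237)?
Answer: -271974483/1264 ≈ -2.1517e+5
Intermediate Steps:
x = -201/79 (x = -(-603)/(-237) = -(-603)*(-1)/237 = -3*67/79 = -201/79 ≈ -2.5443)
p = 2 (p = -3 - 5*(6 - 7) = -3 - 5*(-1) = -3 + 5 = 2)
k(h) = h²*(-25 + h)*(-201/79 + h) (k(h) = ((h - 25)*(h - 201/79))*h² = ((-25 + h)*(-201/79 + h))*h² = h²*(-25 + h)*(-201/79 + h))
-k(-33/p) = -(-33/2)²*(5025 - (-71808)/2 + 79*(-33/2)²)/79 = -(-33*½)²*(5025 - (-71808)/2 + 79*(-33*½)²)/79 = -(-33/2)²*(5025 - 2176*(-33/2) + 79*(-33/2)²)/79 = -1089*(5025 + 35904 + 79*(1089/4))/(79*4) = -1089*(5025 + 35904 + 86031/4)/(79*4) = -1089*249747/(79*4*4) = -1*271974483/1264 = -271974483/1264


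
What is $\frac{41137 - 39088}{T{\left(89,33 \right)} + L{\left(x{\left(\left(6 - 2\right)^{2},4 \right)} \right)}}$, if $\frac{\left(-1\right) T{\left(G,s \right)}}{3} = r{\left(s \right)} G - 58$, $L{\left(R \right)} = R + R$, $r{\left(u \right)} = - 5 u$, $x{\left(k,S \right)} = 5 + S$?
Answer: $\frac{683}{14749} \approx 0.046308$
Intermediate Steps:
$L{\left(R \right)} = 2 R$
$T{\left(G,s \right)} = 174 + 15 G s$ ($T{\left(G,s \right)} = - 3 \left(- 5 s G - 58\right) = - 3 \left(- 5 G s - 58\right) = - 3 \left(-58 - 5 G s\right) = 174 + 15 G s$)
$\frac{41137 - 39088}{T{\left(89,33 \right)} + L{\left(x{\left(\left(6 - 2\right)^{2},4 \right)} \right)}} = \frac{41137 - 39088}{\left(174 + 15 \cdot 89 \cdot 33\right) + 2 \left(5 + 4\right)} = \frac{2049}{\left(174 + 44055\right) + 2 \cdot 9} = \frac{2049}{44229 + 18} = \frac{2049}{44247} = 2049 \cdot \frac{1}{44247} = \frac{683}{14749}$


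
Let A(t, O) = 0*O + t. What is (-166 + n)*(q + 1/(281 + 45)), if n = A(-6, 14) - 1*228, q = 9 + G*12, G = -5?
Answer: 3325000/163 ≈ 20399.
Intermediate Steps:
q = -51 (q = 9 - 5*12 = 9 - 60 = -51)
A(t, O) = t (A(t, O) = 0 + t = t)
n = -234 (n = -6 - 1*228 = -6 - 228 = -234)
(-166 + n)*(q + 1/(281 + 45)) = (-166 - 234)*(-51 + 1/(281 + 45)) = -400*(-51 + 1/326) = -400*(-16625/326) = 3325000/163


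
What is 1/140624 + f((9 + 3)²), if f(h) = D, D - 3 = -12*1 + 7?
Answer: -281247/140624 ≈ -2.0000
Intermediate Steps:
D = -2 (D = 3 + (-12*1 + 7) = 3 + (-12 + 7) = 3 - 5 = -2)
f(h) = -2
1/140624 + f((9 + 3)²) = 1/140624 - 2 = -281247/140624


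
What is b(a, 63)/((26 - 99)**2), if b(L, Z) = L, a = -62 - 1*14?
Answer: -76/5329 ≈ -0.014262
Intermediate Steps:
a = -76 (a = -62 - 14 = -76)
b(a, 63)/((26 - 99)**2) = -76/(26 - 99)**2 = -76/((-73)**2) = -76/5329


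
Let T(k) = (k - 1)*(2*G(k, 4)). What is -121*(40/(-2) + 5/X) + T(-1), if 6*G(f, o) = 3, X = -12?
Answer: 29621/12 ≈ 2468.4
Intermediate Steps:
G(f, o) = ½ (G(f, o) = (⅙)*3 = ½)
T(k) = -1 + k (T(k) = (k - 1)*(2*(½)) = (-1 + k)*1 = -1 + k)
-121*(40/(-2) + 5/X) + T(-1) = -121*(40/(-2) + 5/(-12)) + (-1 - 1) = -121*(40*(-½) + 5*(-1/12)) - 2 = -121*(-20 - 5/12) - 2 = -121*(-245/12) - 2 = 29645/12 - 2 = 29621/12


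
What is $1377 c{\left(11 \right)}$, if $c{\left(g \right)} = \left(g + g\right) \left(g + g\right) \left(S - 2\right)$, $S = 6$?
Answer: $2665872$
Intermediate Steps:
$c{\left(g \right)} = 16 g^{2}$ ($c{\left(g \right)} = \left(g + g\right) \left(g + g\right) \left(6 - 2\right) = 2 g 2 g 4 = 4 g^{2} \cdot 4 = 16 g^{2}$)
$1377 c{\left(11 \right)} = 1377 \cdot 16 \cdot 11^{2} = 1377 \cdot 16 \cdot 121 = 1377 \cdot 1936 = 2665872$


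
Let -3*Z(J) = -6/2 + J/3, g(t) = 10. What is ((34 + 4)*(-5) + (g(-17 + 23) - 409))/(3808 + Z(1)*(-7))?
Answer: -5301/34216 ≈ -0.15493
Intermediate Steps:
Z(J) = 1 - J/9 (Z(J) = -(-6/2 + J/3)/3 = -(-6*1/2 + J*(1/3))/3 = -(-3 + J/3)/3 = 1 - J/9)
((34 + 4)*(-5) + (g(-17 + 23) - 409))/(3808 + Z(1)*(-7)) = ((34 + 4)*(-5) + (10 - 409))/(3808 + (1 - 1/9*1)*(-7)) = (38*(-5) - 399)/(3808 + (1 - 1/9)*(-7)) = (-190 - 399)/(3808 + (8/9)*(-7)) = -589/(3808 - 56/9) = -589/34216/9 = -589*9/34216 = -5301/34216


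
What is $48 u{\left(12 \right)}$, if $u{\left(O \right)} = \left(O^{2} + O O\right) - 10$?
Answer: $13344$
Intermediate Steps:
$u{\left(O \right)} = -10 + 2 O^{2}$ ($u{\left(O \right)} = \left(O^{2} + O^{2}\right) - 10 = 2 O^{2} - 10 = -10 + 2 O^{2}$)
$48 u{\left(12 \right)} = 48 \left(-10 + 2 \cdot 12^{2}\right) = 48 \left(-10 + 2 \cdot 144\right) = 48 \left(-10 + 288\right) = 48 \cdot 278 = 13344$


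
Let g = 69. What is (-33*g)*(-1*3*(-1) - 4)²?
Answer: -2277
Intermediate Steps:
(-33*g)*(-1*3*(-1) - 4)² = (-33*69)*(-1*3*(-1) - 4)² = -2277*(-3*(-1) - 4)² = -2277*(3 - 4)² = -2277*(-1)² = -2277*1 = -2277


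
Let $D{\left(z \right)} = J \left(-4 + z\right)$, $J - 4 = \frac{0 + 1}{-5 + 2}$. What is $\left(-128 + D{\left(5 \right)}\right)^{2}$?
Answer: $\frac{139129}{9} \approx 15459.0$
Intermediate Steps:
$J = \frac{11}{3}$ ($J = 4 + \frac{0 + 1}{-5 + 2} = 4 + 1 \frac{1}{-3} = 4 + 1 \left(- \frac{1}{3}\right) = 4 - \frac{1}{3} = \frac{11}{3} \approx 3.6667$)
$D{\left(z \right)} = - \frac{44}{3} + \frac{11 z}{3}$ ($D{\left(z \right)} = \frac{11 \left(-4 + z\right)}{3} = - \frac{44}{3} + \frac{11 z}{3}$)
$\left(-128 + D{\left(5 \right)}\right)^{2} = \left(-128 + \left(- \frac{44}{3} + \frac{11}{3} \cdot 5\right)\right)^{2} = \left(-128 + \left(- \frac{44}{3} + \frac{55}{3}\right)\right)^{2} = \left(-128 + \frac{11}{3}\right)^{2} = \left(- \frac{373}{3}\right)^{2} = \frac{139129}{9}$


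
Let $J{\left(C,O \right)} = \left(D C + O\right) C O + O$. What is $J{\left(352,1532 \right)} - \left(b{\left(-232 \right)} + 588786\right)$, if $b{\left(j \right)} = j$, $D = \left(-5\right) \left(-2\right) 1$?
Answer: $2723774706$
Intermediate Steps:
$D = 10$ ($D = 10 \cdot 1 = 10$)
$J{\left(C,O \right)} = O + C O \left(O + 10 C\right)$ ($J{\left(C,O \right)} = \left(10 C + O\right) C O + O = \left(O + 10 C\right) C O + O = C \left(O + 10 C\right) O + O = C O \left(O + 10 C\right) + O = O + C O \left(O + 10 C\right)$)
$J{\left(352,1532 \right)} - \left(b{\left(-232 \right)} + 588786\right) = 1532 \left(1 + 10 \cdot 352^{2} + 352 \cdot 1532\right) - \left(-232 + 588786\right) = 1532 \left(1 + 10 \cdot 123904 + 539264\right) - 588554 = 1532 \left(1 + 1239040 + 539264\right) - 588554 = 1532 \cdot 1778305 - 588554 = 2724363260 - 588554 = 2723774706$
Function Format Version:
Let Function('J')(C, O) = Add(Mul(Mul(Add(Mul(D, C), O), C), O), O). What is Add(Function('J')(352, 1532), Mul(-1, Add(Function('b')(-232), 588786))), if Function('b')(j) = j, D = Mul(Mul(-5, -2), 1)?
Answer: 2723774706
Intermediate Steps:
D = 10 (D = Mul(10, 1) = 10)
Function('J')(C, O) = Add(O, Mul(C, O, Add(O, Mul(10, C)))) (Function('J')(C, O) = Add(Mul(Mul(Add(Mul(10, C), O), C), O), O) = Add(Mul(Mul(Add(O, Mul(10, C)), C), O), O) = Add(Mul(Mul(C, Add(O, Mul(10, C))), O), O) = Add(Mul(C, O, Add(O, Mul(10, C))), O) = Add(O, Mul(C, O, Add(O, Mul(10, C)))))
Add(Function('J')(352, 1532), Mul(-1, Add(Function('b')(-232), 588786))) = Add(Mul(1532, Add(1, Mul(10, Pow(352, 2)), Mul(352, 1532))), Mul(-1, Add(-232, 588786))) = Add(Mul(1532, Add(1, Mul(10, 123904), 539264)), Mul(-1, 588554)) = Add(Mul(1532, Add(1, 1239040, 539264)), -588554) = Add(Mul(1532, 1778305), -588554) = Add(2724363260, -588554) = 2723774706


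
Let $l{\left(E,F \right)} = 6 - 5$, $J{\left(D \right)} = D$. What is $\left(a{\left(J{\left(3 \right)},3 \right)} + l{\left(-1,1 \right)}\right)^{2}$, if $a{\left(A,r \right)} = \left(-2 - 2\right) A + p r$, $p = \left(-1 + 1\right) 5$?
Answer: $121$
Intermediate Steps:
$l{\left(E,F \right)} = 1$
$p = 0$ ($p = 0 \cdot 5 = 0$)
$a{\left(A,r \right)} = - 4 A$ ($a{\left(A,r \right)} = \left(-2 - 2\right) A + 0 r = \left(-2 - 2\right) A + 0 = - 4 A + 0 = - 4 A$)
$\left(a{\left(J{\left(3 \right)},3 \right)} + l{\left(-1,1 \right)}\right)^{2} = \left(\left(-4\right) 3 + 1\right)^{2} = \left(-12 + 1\right)^{2} = \left(-11\right)^{2} = 121$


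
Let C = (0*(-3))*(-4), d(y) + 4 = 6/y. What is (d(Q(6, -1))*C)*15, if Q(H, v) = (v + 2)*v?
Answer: 0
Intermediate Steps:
Q(H, v) = v*(2 + v) (Q(H, v) = (2 + v)*v = v*(2 + v))
d(y) = -4 + 6/y
C = 0 (C = 0*(-4) = 0)
(d(Q(6, -1))*C)*15 = ((-4 + 6/((-(2 - 1))))*0)*15 = ((-4 + 6/((-1*1)))*0)*15 = ((-4 + 6/(-1))*0)*15 = ((-4 + 6*(-1))*0)*15 = ((-4 - 6)*0)*15 = -10*0*15 = 0*15 = 0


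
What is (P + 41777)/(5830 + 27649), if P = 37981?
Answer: 79758/33479 ≈ 2.3823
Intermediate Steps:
(P + 41777)/(5830 + 27649) = (37981 + 41777)/(5830 + 27649) = 79758/33479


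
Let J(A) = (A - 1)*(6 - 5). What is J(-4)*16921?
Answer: -84605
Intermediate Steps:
J(A) = -1 + A (J(A) = (-1 + A)*1 = -1 + A)
J(-4)*16921 = (-1 - 4)*16921 = -5*16921 = -84605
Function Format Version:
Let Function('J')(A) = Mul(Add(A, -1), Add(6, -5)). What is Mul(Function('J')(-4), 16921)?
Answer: -84605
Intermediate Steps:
Function('J')(A) = Add(-1, A) (Function('J')(A) = Mul(Add(-1, A), 1) = Add(-1, A))
Mul(Function('J')(-4), 16921) = Mul(Add(-1, -4), 16921) = Mul(-5, 16921) = -84605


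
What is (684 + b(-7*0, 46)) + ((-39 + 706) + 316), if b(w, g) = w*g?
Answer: 1667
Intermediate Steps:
b(w, g) = g*w
(684 + b(-7*0, 46)) + ((-39 + 706) + 316) = (684 + 46*(-7*0)) + ((-39 + 706) + 316) = (684 + 46*0) + (667 + 316) = (684 + 0) + 983 = 684 + 983 = 1667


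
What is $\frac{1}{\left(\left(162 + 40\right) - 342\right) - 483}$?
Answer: $- \frac{1}{623} \approx -0.0016051$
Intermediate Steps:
$\frac{1}{\left(\left(162 + 40\right) - 342\right) - 483} = \frac{1}{\left(202 - 342\right) - 483} = \frac{1}{-140 - 483} = \frac{1}{-623} = - \frac{1}{623}$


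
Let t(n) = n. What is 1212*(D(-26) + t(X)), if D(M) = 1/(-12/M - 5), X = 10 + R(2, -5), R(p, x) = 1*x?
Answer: 341784/59 ≈ 5792.9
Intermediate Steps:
R(p, x) = x
X = 5 (X = 10 - 5 = 5)
D(M) = 1/(-5 - 12/M)
1212*(D(-26) + t(X)) = 1212*(-1*(-26)/(12 + 5*(-26)) + 5) = 1212*(-1*(-26)/(12 - 130) + 5) = 1212*(-1*(-26)/(-118) + 5) = 1212*(-1*(-26)*(-1/118) + 5) = 1212*(-13/59 + 5) = 1212*(282/59) = 341784/59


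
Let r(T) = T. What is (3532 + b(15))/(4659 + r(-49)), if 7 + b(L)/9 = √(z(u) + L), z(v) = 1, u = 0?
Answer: 701/922 ≈ 0.76030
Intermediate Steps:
b(L) = -63 + 9*√(1 + L)
(3532 + b(15))/(4659 + r(-49)) = (3532 + (-63 + 9*√(1 + 15)))/(4659 - 49) = (3532 + (-63 + 9*√16))/4610 = (3532 + (-63 + 9*4))*(1/4610) = (3532 + (-63 + 36))*(1/4610) = (3532 - 27)*(1/4610) = 3505*(1/4610) = 701/922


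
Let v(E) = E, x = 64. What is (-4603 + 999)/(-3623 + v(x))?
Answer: 3604/3559 ≈ 1.0126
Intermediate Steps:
(-4603 + 999)/(-3623 + v(x)) = (-4603 + 999)/(-3623 + 64) = -3604/(-3559) = -3604*(-1/3559) = 3604/3559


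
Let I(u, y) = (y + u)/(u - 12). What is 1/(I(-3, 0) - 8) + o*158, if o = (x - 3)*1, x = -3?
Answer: -36977/39 ≈ -948.13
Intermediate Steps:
I(u, y) = (u + y)/(-12 + u)
o = -6 (o = (-3 - 3)*1 = -6*1 = -6)
1/(I(-3, 0) - 8) + o*158 = 1/((-3 + 0)/(-12 - 3) - 8) - 6*158 = 1/(-3/(-15) - 8) - 948 = 1/(-1/15*(-3) - 8) - 948 = 1/(1/5 - 8) - 948 = 1/(-39/5) - 948 = -5/39 - 948 = -36977/39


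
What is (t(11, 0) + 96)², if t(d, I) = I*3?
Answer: 9216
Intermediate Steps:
t(d, I) = 3*I
(t(11, 0) + 96)² = (3*0 + 96)² = (0 + 96)² = 96² = 9216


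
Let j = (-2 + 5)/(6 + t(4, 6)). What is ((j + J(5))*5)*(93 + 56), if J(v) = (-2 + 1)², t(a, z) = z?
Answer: 3725/4 ≈ 931.25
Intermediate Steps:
j = ¼ (j = (-2 + 5)/(6 + 6) = 3/12 = 3*(1/12) = ¼ ≈ 0.25000)
J(v) = 1 (J(v) = (-1)² = 1)
((j + J(5))*5)*(93 + 56) = ((¼ + 1)*5)*(93 + 56) = ((5/4)*5)*149 = (25/4)*149 = 3725/4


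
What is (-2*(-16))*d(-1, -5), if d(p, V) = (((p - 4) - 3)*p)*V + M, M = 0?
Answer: -1280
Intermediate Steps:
d(p, V) = V*p*(-7 + p) (d(p, V) = (((p - 4) - 3)*p)*V + 0 = (((-4 + p) - 3)*p)*V + 0 = ((-7 + p)*p)*V + 0 = (p*(-7 + p))*V + 0 = V*p*(-7 + p) + 0 = V*p*(-7 + p))
(-2*(-16))*d(-1, -5) = (-2*(-16))*(-5*(-1)*(-7 - 1)) = 32*(-5*(-1)*(-8)) = 32*(-40) = -1280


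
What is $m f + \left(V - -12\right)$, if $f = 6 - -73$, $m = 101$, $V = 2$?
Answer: $7993$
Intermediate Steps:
$f = 79$ ($f = 6 + 73 = 79$)
$m f + \left(V - -12\right) = 101 \cdot 79 + \left(2 - -12\right) = 7979 + \left(2 + 12\right) = 7979 + 14 = 7993$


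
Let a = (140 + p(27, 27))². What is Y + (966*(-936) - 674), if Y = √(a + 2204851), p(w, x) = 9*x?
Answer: -904850 + 2*√587885 ≈ -9.0332e+5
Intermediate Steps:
a = 146689 (a = (140 + 9*27)² = (140 + 243)² = 383² = 146689)
Y = 2*√587885 (Y = √(146689 + 2204851) = √2351540 = 2*√587885 ≈ 1533.5)
Y + (966*(-936) - 674) = 2*√587885 + (966*(-936) - 674) = 2*√587885 + (-904176 - 674) = 2*√587885 - 904850 = -904850 + 2*√587885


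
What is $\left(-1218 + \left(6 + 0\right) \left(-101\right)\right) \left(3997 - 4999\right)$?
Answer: $1827648$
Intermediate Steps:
$\left(-1218 + \left(6 + 0\right) \left(-101\right)\right) \left(3997 - 4999\right) = \left(-1218 + 6 \left(-101\right)\right) \left(-1002\right) = \left(-1218 - 606\right) \left(-1002\right) = \left(-1824\right) \left(-1002\right) = 1827648$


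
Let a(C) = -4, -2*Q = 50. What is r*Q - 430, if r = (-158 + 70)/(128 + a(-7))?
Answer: -12780/31 ≈ -412.26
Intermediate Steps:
Q = -25 (Q = -1/2*50 = -25)
r = -22/31 (r = (-158 + 70)/(128 - 4) = -88/124 = -88*1/124 = -22/31 ≈ -0.70968)
r*Q - 430 = -22/31*(-25) - 430 = 550/31 - 430 = -12780/31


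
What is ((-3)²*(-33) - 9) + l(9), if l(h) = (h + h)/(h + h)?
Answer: -305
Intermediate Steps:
l(h) = 1 (l(h) = (2*h)/((2*h)) = (2*h)*(1/(2*h)) = 1)
((-3)²*(-33) - 9) + l(9) = ((-3)²*(-33) - 9) + 1 = (9*(-33) - 9) + 1 = (-297 - 9) + 1 = -306 + 1 = -305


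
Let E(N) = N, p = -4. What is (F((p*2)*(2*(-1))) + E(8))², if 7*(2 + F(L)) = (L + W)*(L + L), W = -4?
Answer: 181476/49 ≈ 3703.6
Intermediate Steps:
F(L) = -2 + 2*L*(-4 + L)/7 (F(L) = -2 + ((L - 4)*(L + L))/7 = -2 + ((-4 + L)*(2*L))/7 = -2 + (2*L*(-4 + L))/7 = -2 + 2*L*(-4 + L)/7)
(F((p*2)*(2*(-1))) + E(8))² = ((-2 - 8*(-4*2)*2*(-1)/7 + 2*((-4*2)*(2*(-1)))²/7) + 8)² = ((-2 - (-64)*(-2)/7 + 2*(-8*(-2))²/7) + 8)² = ((-2 - 8/7*16 + (2/7)*16²) + 8)² = ((-2 - 128/7 + (2/7)*256) + 8)² = ((-2 - 128/7 + 512/7) + 8)² = (370/7 + 8)² = (426/7)² = 181476/49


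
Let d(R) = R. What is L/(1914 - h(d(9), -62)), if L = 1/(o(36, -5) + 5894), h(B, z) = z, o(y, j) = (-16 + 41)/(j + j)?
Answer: 1/11641604 ≈ 8.5899e-8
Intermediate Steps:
o(y, j) = 25/(2*j) (o(y, j) = 25/((2*j)) = 25*(1/(2*j)) = 25/(2*j))
L = 2/11783 (L = 1/((25/2)/(-5) + 5894) = 1/((25/2)*(-⅕) + 5894) = 1/(-5/2 + 5894) = 1/(11783/2) = 2/11783 ≈ 0.00016974)
L/(1914 - h(d(9), -62)) = 2/(11783*(1914 - 1*(-62))) = 2/(11783*(1914 + 62)) = (2/11783)/1976 = (2/11783)*(1/1976) = 1/11641604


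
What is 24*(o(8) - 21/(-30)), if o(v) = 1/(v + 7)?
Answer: 92/5 ≈ 18.400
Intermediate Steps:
o(v) = 1/(7 + v)
24*(o(8) - 21/(-30)) = 24*(1/(7 + 8) - 21/(-30)) = 24*(1/15 - 21*(-1/30)) = 24*(1/15 + 7/10) = 24*(23/30) = 92/5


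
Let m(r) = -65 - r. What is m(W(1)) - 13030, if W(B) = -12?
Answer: -13083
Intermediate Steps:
m(W(1)) - 13030 = (-65 - 1*(-12)) - 13030 = (-65 + 12) - 13030 = -53 - 13030 = -13083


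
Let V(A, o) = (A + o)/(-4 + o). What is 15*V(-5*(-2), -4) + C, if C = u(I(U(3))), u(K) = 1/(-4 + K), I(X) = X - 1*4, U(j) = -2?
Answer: -227/20 ≈ -11.350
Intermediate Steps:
I(X) = -4 + X (I(X) = X - 4 = -4 + X)
V(A, o) = (A + o)/(-4 + o)
C = -1/10 (C = 1/(-4 + (-4 - 2)) = 1/(-4 - 6) = 1/(-10) = -1/10 ≈ -0.10000)
15*V(-5*(-2), -4) + C = 15*((-5*(-2) - 4)/(-4 - 4)) - 1/10 = 15*((10 - 4)/(-8)) - 1/10 = 15*(-1/8*6) - 1/10 = 15*(-3/4) - 1/10 = -45/4 - 1/10 = -227/20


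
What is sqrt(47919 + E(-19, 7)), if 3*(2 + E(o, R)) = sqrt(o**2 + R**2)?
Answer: sqrt(431253 + 3*sqrt(410))/3 ≈ 218.92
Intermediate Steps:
E(o, R) = -2 + sqrt(R**2 + o**2)/3 (E(o, R) = -2 + sqrt(o**2 + R**2)/3 = -2 + sqrt(R**2 + o**2)/3)
sqrt(47919 + E(-19, 7)) = sqrt(47919 + (-2 + sqrt(7**2 + (-19)**2)/3)) = sqrt(47919 + (-2 + sqrt(49 + 361)/3)) = sqrt(47919 + (-2 + sqrt(410)/3)) = sqrt(47917 + sqrt(410)/3)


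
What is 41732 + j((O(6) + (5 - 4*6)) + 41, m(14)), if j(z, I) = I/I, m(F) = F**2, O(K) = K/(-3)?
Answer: 41733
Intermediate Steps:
O(K) = -K/3 (O(K) = K*(-1/3) = -K/3)
j(z, I) = 1
41732 + j((O(6) + (5 - 4*6)) + 41, m(14)) = 41732 + 1 = 41733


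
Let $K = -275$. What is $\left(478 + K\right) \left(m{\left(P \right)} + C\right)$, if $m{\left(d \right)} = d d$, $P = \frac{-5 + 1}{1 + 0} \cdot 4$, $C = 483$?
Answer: $150017$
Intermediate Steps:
$P = -16$ ($P = - \frac{4}{1} \cdot 4 = \left(-4\right) 1 \cdot 4 = \left(-4\right) 4 = -16$)
$m{\left(d \right)} = d^{2}$
$\left(478 + K\right) \left(m{\left(P \right)} + C\right) = \left(478 - 275\right) \left(\left(-16\right)^{2} + 483\right) = 203 \left(256 + 483\right) = 203 \cdot 739 = 150017$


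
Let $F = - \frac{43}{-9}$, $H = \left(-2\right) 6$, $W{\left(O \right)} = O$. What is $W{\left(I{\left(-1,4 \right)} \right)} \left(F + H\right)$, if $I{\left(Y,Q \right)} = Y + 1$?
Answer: $0$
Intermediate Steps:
$I{\left(Y,Q \right)} = 1 + Y$
$H = -12$
$F = \frac{43}{9}$ ($F = \left(-43\right) \left(- \frac{1}{9}\right) = \frac{43}{9} \approx 4.7778$)
$W{\left(I{\left(-1,4 \right)} \right)} \left(F + H\right) = \left(1 - 1\right) \left(\frac{43}{9} - 12\right) = 0 \left(- \frac{65}{9}\right) = 0$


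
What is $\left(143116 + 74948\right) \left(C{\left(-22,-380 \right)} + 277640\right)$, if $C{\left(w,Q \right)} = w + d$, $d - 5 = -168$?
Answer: $60502947120$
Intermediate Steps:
$d = -163$ ($d = 5 - 168 = -163$)
$C{\left(w,Q \right)} = -163 + w$ ($C{\left(w,Q \right)} = w - 163 = -163 + w$)
$\left(143116 + 74948\right) \left(C{\left(-22,-380 \right)} + 277640\right) = \left(143116 + 74948\right) \left(\left(-163 - 22\right) + 277640\right) = 218064 \left(-185 + 277640\right) = 218064 \cdot 277455 = 60502947120$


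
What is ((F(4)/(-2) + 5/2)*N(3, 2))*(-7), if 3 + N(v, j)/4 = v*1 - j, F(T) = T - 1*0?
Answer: 28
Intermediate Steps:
F(T) = T (F(T) = T + 0 = T)
N(v, j) = -12 - 4*j + 4*v (N(v, j) = -12 + 4*(v*1 - j) = -12 + 4*(v - j) = -12 + (-4*j + 4*v) = -12 - 4*j + 4*v)
((F(4)/(-2) + 5/2)*N(3, 2))*(-7) = ((4/(-2) + 5/2)*(-12 - 4*2 + 4*3))*(-7) = ((4*(-½) + 5*(½))*(-12 - 8 + 12))*(-7) = ((-2 + 5/2)*(-8))*(-7) = ((½)*(-8))*(-7) = -4*(-7) = 28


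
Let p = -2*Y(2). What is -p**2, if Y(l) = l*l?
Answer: -64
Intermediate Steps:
Y(l) = l**2
p = -8 (p = -2*2**2 = -2*4 = -8)
-p**2 = -1*(-8)**2 = -1*64 = -64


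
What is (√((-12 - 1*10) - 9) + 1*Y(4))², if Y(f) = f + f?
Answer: (8 + I*√31)² ≈ 33.0 + 89.084*I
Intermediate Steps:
Y(f) = 2*f
(√((-12 - 1*10) - 9) + 1*Y(4))² = (√((-12 - 1*10) - 9) + 1*(2*4))² = (√((-12 - 10) - 9) + 1*8)² = (√(-22 - 9) + 8)² = (√(-31) + 8)² = (I*√31 + 8)² = (8 + I*√31)²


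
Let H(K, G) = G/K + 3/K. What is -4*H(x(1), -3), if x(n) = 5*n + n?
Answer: 0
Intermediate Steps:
x(n) = 6*n
H(K, G) = 3/K + G/K
-4*H(x(1), -3) = -4*(3 - 3)/(6*1) = -4*0/6 = -2*0/3 = -4*0 = 0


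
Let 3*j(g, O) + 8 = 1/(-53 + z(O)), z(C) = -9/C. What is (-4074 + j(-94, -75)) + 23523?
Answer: 77124133/3966 ≈ 19446.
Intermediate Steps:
j(g, O) = -8/3 + 1/(3*(-53 - 9/O))
(-4074 + j(-94, -75)) + 23523 = (-4074 + (-72 - 425*(-75))/(3*(9 + 53*(-75)))) + 23523 = (-4074 + (-72 + 31875)/(3*(9 - 3975))) + 23523 = (-4074 + (⅓)*31803/(-3966)) + 23523 = (-4074 + (⅓)*(-1/3966)*31803) + 23523 = (-4074 - 10601/3966) + 23523 = -16168085/3966 + 23523 = 77124133/3966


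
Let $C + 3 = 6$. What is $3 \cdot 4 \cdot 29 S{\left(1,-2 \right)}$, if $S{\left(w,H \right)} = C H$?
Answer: $-2088$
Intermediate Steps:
$C = 3$ ($C = -3 + 6 = 3$)
$S{\left(w,H \right)} = 3 H$
$3 \cdot 4 \cdot 29 S{\left(1,-2 \right)} = 3 \cdot 4 \cdot 29 \cdot 3 \left(-2\right) = 12 \cdot 29 \left(-6\right) = 348 \left(-6\right) = -2088$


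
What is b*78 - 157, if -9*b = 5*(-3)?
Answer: -27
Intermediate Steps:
b = 5/3 (b = -5*(-3)/9 = -⅑*(-15) = 5/3 ≈ 1.6667)
b*78 - 157 = (5/3)*78 - 157 = 130 - 157 = -27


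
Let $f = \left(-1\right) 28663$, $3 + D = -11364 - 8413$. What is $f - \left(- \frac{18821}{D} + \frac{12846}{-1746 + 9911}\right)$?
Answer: $- \frac{40257289743}{1404380} \approx -28666.0$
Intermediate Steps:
$D = -19780$ ($D = -3 - 19777 = -19780$)
$f = -28663$
$f - \left(- \frac{18821}{D} + \frac{12846}{-1746 + 9911}\right) = -28663 + \left(\frac{18821}{-19780} - \frac{12846}{-1746 + 9911}\right) = -28663 + \left(18821 \left(- \frac{1}{19780}\right) - \frac{12846}{8165}\right) = -28663 - \frac{3545803}{1404380} = - \frac{40257289743}{1404380}$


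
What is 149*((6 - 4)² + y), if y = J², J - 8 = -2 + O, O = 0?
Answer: 5960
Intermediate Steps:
J = 6 (J = 8 + (-2 + 0) = 8 - 2 = 6)
y = 36 (y = 6² = 36)
149*((6 - 4)² + y) = 149*((6 - 4)² + 36) = 149*(2² + 36) = 149*(4 + 36) = 149*40 = 5960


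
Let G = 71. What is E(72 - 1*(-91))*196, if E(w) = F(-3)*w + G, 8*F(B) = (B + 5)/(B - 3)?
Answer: 75509/6 ≈ 12585.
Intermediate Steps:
F(B) = (5 + B)/(8*(-3 + B)) (F(B) = ((B + 5)/(B - 3))/8 = ((5 + B)/(-3 + B))/8 = (5 + B)/(8*(-3 + B)))
E(w) = 71 - w/24 (E(w) = ((5 - 3)/(8*(-3 - 3)))*w + 71 = ((⅛)*2/(-6))*w + 71 = ((⅛)*(-⅙)*2)*w + 71 = -w/24 + 71 = 71 - w/24)
E(72 - 1*(-91))*196 = (71 - (72 - 1*(-91))/24)*196 = (71 - (72 + 91)/24)*196 = (71 - 1/24*163)*196 = (71 - 163/24)*196 = (1541/24)*196 = 75509/6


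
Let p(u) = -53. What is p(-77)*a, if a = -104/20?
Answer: 1378/5 ≈ 275.60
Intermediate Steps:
a = -26/5 (a = -104*1/20 = -26/5 ≈ -5.2000)
p(-77)*a = -53*(-26/5) = 1378/5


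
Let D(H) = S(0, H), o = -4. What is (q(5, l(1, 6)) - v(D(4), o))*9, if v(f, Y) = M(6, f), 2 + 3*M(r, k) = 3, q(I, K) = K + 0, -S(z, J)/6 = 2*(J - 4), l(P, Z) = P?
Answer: 6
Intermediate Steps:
S(z, J) = 48 - 12*J (S(z, J) = -12*(J - 4) = -12*(-4 + J) = -6*(-8 + 2*J) = 48 - 12*J)
q(I, K) = K
M(r, k) = 1/3 (M(r, k) = -2/3 + (1/3)*3 = -2/3 + 1 = 1/3)
D(H) = 48 - 12*H
v(f, Y) = 1/3
(q(5, l(1, 6)) - v(D(4), o))*9 = (1 - 1*1/3)*9 = (1 - 1/3)*9 = (2/3)*9 = 6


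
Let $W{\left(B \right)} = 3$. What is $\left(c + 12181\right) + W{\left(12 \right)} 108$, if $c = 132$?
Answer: $12637$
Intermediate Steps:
$\left(c + 12181\right) + W{\left(12 \right)} 108 = \left(132 + 12181\right) + 3 \cdot 108 = 12313 + 324 = 12637$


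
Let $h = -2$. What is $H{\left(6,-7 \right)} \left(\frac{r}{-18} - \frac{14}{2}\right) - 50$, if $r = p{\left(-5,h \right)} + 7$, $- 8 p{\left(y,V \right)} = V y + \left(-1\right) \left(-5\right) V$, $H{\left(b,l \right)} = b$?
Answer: $- \frac{283}{3} \approx -94.333$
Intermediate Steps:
$p{\left(y,V \right)} = - \frac{5 V}{8} - \frac{V y}{8}$ ($p{\left(y,V \right)} = - \frac{V y + \left(-1\right) \left(-5\right) V}{8} = - \frac{V y + 5 V}{8} = - \frac{5 V + V y}{8} = - \frac{5 V}{8} - \frac{V y}{8}$)
$r = 7$ ($r = \left(- \frac{1}{8}\right) \left(-2\right) \left(5 - 5\right) + 7 = \left(- \frac{1}{8}\right) \left(-2\right) 0 + 7 = 0 + 7 = 7$)
$H{\left(6,-7 \right)} \left(\frac{r}{-18} - \frac{14}{2}\right) - 50 = 6 \left(\frac{7}{-18} - \frac{14}{2}\right) - 50 = 6 \left(7 \left(- \frac{1}{18}\right) - 7\right) - 50 = 6 \left(- \frac{7}{18} - 7\right) - 50 = 6 \left(- \frac{133}{18}\right) - 50 = - \frac{133}{3} - 50 = - \frac{283}{3}$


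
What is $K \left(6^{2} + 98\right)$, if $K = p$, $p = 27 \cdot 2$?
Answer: $7236$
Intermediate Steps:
$p = 54$
$K = 54$
$K \left(6^{2} + 98\right) = 54 \left(6^{2} + 98\right) = 54 \left(36 + 98\right) = 54 \cdot 134 = 7236$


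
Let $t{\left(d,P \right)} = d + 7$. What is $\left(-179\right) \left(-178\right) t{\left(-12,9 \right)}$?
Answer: $-159310$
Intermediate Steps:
$t{\left(d,P \right)} = 7 + d$
$\left(-179\right) \left(-178\right) t{\left(-12,9 \right)} = \left(-179\right) \left(-178\right) \left(7 - 12\right) = 31862 \left(-5\right) = -159310$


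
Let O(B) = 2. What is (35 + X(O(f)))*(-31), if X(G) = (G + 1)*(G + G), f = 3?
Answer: -1457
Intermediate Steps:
X(G) = 2*G*(1 + G) (X(G) = (1 + G)*(2*G) = 2*G*(1 + G))
(35 + X(O(f)))*(-31) = (35 + 2*2*(1 + 2))*(-31) = (35 + 2*2*3)*(-31) = (35 + 12)*(-31) = 47*(-31) = -1457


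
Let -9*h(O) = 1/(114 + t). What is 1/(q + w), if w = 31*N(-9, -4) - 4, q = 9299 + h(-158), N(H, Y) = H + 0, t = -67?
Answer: 423/3813767 ≈ 0.00011091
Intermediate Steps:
N(H, Y) = H
h(O) = -1/423 (h(O) = -1/(9*(114 - 67)) = -1/9/47 = -1/9*1/47 = -1/423)
q = 3933476/423 (q = 9299 - 1/423 = 3933476/423 ≈ 9299.0)
w = -283 (w = 31*(-9) - 4 = -279 - 4 = -283)
1/(q + w) = 1/(3933476/423 - 283) = 1/(3813767/423) = 423/3813767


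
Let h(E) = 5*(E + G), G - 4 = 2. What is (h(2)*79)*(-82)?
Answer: -259120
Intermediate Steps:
G = 6 (G = 4 + 2 = 6)
h(E) = 30 + 5*E (h(E) = 5*(E + 6) = 5*(6 + E) = 30 + 5*E)
(h(2)*79)*(-82) = ((30 + 5*2)*79)*(-82) = ((30 + 10)*79)*(-82) = (40*79)*(-82) = 3160*(-82) = -259120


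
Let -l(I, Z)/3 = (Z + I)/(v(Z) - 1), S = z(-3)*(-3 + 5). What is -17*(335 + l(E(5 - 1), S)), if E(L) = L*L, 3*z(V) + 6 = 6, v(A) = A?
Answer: -6511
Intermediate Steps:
z(V) = 0 (z(V) = -2 + (1/3)*6 = -2 + 2 = 0)
E(L) = L**2
S = 0 (S = 0*(-3 + 5) = 0*2 = 0)
l(I, Z) = -3*(I + Z)/(-1 + Z) (l(I, Z) = -3*(Z + I)/(Z - 1) = -3*(I + Z)/(-1 + Z))
-17*(335 + l(E(5 - 1), S)) = -17*(335 + 3*(-(5 - 1)**2 - 1*0)/(-1 + 0)) = -17*(335 + 3*(-1*4**2 + 0)/(-1)) = -17*(335 + 3*(-1)*(-1*16 + 0)) = -17*(335 + 3*(-1)*(-16 + 0)) = -17*(335 + 3*(-1)*(-16)) = -17*(335 + 48) = -17*383 = -6511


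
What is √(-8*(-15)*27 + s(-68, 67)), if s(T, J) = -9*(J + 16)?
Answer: 3*√277 ≈ 49.930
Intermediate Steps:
s(T, J) = -144 - 9*J (s(T, J) = -9*(16 + J) = -144 - 9*J)
√(-8*(-15)*27 + s(-68, 67)) = √(-8*(-15)*27 + (-144 - 9*67)) = √(120*27 + (-144 - 603)) = √(3240 - 747) = √2493 = 3*√277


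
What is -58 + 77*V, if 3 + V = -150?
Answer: -11839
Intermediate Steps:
V = -153 (V = -3 - 150 = -153)
-58 + 77*V = -58 + 77*(-153) = -58 - 11781 = -11839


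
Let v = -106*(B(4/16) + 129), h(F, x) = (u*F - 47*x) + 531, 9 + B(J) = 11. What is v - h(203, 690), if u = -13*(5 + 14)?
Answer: 68154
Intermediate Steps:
B(J) = 2 (B(J) = -9 + 11 = 2)
u = -247 (u = -13*19 = -247)
h(F, x) = 531 - 247*F - 47*x (h(F, x) = (-247*F - 47*x) + 531 = 531 - 247*F - 47*x)
v = -13886 (v = -106*(2 + 129) = -106*131 = -13886)
v - h(203, 690) = -13886 - (531 - 247*203 - 47*690) = -13886 - (531 - 50141 - 32430) = -13886 - 1*(-82040) = -13886 + 82040 = 68154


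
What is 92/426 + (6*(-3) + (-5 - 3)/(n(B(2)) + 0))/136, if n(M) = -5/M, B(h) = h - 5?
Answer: 3499/72420 ≈ 0.048315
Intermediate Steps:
B(h) = -5 + h
92/426 + (6*(-3) + (-5 - 3)/(n(B(2)) + 0))/136 = 92/426 + (6*(-3) + (-5 - 3)/(-5/(-5 + 2) + 0))/136 = 92*(1/426) + (-18 - 8/(-5/(-3) + 0))*(1/136) = 46/213 + (-18 - 8/(-5*(-⅓) + 0))*(1/136) = 46/213 + (-18 - 8/(5/3 + 0))*(1/136) = 46/213 + (-18 - 8/5/3)*(1/136) = 46/213 + (-18 - 8*⅗)*(1/136) = 46/213 + (-18 - 24/5)*(1/136) = 46/213 - 114/5*1/136 = 46/213 - 57/340 = 3499/72420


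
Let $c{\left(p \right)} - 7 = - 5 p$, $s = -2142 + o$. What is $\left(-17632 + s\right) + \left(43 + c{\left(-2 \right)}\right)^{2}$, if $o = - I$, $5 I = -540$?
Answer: $-16066$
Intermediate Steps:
$I = -108$ ($I = \frac{1}{5} \left(-540\right) = -108$)
$o = 108$ ($o = \left(-1\right) \left(-108\right) = 108$)
$s = -2034$ ($s = -2142 + 108 = -2034$)
$c{\left(p \right)} = 7 - 5 p$
$\left(-17632 + s\right) + \left(43 + c{\left(-2 \right)}\right)^{2} = \left(-17632 - 2034\right) + \left(43 + \left(7 - -10\right)\right)^{2} = -19666 + \left(43 + \left(7 + 10\right)\right)^{2} = -19666 + \left(43 + 17\right)^{2} = -19666 + 60^{2} = -19666 + 3600 = -16066$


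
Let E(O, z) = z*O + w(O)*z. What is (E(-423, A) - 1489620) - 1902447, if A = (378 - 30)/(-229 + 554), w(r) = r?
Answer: -1102716183/325 ≈ -3.3930e+6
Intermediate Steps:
A = 348/325 ≈ 1.0708
E(O, z) = 2*O*z (E(O, z) = z*O + O*z = O*z + O*z = 2*O*z)
(E(-423, A) - 1489620) - 1902447 = (2*(-423)*(348/325) - 1489620) - 1902447 = (-294408/325 - 1489620) - 1902447 = -484420908/325 - 1902447 = -1102716183/325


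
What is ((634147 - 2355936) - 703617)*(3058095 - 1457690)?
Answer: -3881631889430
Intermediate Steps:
((634147 - 2355936) - 703617)*(3058095 - 1457690) = (-1721789 - 703617)*1600405 = -2425406*1600405 = -3881631889430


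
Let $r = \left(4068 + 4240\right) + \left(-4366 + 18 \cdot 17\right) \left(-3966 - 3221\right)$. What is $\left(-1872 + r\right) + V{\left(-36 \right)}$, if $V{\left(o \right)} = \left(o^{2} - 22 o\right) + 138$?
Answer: $29187882$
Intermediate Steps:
$V{\left(o \right)} = 138 + o^{2} - 22 o$
$r = 29187528$ ($r = 8308 + \left(-4366 + 306\right) \left(-7187\right) = 8308 - -29179220 = 8308 + 29179220 = 29187528$)
$\left(-1872 + r\right) + V{\left(-36 \right)} = \left(-1872 + 29187528\right) + \left(138 + \left(-36\right)^{2} - -792\right) = 29185656 + \left(138 + 1296 + 792\right) = 29185656 + 2226 = 29187882$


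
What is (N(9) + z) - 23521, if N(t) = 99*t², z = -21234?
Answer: -36736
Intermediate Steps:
(N(9) + z) - 23521 = (99*9² - 21234) - 23521 = (99*81 - 21234) - 23521 = (8019 - 21234) - 23521 = -13215 - 23521 = -36736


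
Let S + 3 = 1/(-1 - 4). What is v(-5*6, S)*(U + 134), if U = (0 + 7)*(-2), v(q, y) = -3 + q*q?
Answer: 107640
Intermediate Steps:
S = -16/5 (S = -3 + 1/(-1 - 4) = -3 + 1/(-5) = -3 - 1/5 = -16/5 ≈ -3.2000)
v(q, y) = -3 + q**2
U = -14 (U = 7*(-2) = -14)
v(-5*6, S)*(U + 134) = (-3 + (-5*6)**2)*(-14 + 134) = (-3 + (-30)**2)*120 = (-3 + 900)*120 = 897*120 = 107640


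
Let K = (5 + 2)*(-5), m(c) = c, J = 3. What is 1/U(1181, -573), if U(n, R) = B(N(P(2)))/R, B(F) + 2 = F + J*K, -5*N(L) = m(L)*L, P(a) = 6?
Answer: 2865/571 ≈ 5.0175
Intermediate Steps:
K = -35 (K = 7*(-5) = -35)
N(L) = -L**2/5 (N(L) = -L*L/5 = -L**2/5)
B(F) = -107 + F (B(F) = -2 + (F + 3*(-35)) = -2 + (F - 105) = -2 + (-105 + F) = -107 + F)
U(n, R) = -571/(5*R) (U(n, R) = (-107 - 1/5*6**2)/R = (-107 - 1/5*36)/R = (-107 - 36/5)/R = -571/(5*R))
1/U(1181, -573) = 1/(-571/5/(-573)) = 1/(-571/5*(-1/573)) = 1/(571/2865) = 2865/571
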